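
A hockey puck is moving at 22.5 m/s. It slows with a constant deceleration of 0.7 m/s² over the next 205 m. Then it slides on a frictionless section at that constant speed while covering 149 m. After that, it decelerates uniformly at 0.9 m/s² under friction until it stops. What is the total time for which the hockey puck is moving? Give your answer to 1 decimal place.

37.5 s

Phase 1 (decelerating): v₀ = 22.5 m/s, a = -0.7 m/s².
v² = v₀² + 2aΔx = 22.5² + 2·-0.7·205 = 219 → v = 14.8 m/s
t = (v − v₀)/a = (14.8 − 22.5)/-0.7 = 11.0 s

Phase 2 (constant speed): v₀ = 14.8 m/s, a = 0 m/s².
Constant speed: t = d/v = 149/14.8 = 10.1 s

Phase 3 (decelerating): v₀ = 14.8 m/s, a = -0.9 m/s².
v = v₀ + at → t = (0 − 14.8) / -0.9 = 16.5 s
v² = v₀² + 2aΔx → Δx = (0² − 14.8²)/(2·-0.9) = 122 m
Total time = 11.0 + 10.1 + 16.5 = 37.5 s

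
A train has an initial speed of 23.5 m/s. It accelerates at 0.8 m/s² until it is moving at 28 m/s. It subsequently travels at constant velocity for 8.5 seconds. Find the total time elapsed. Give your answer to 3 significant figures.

Phase 1 (accelerating): v₀ = 23.5 m/s, a = 0.8 m/s².
v = v₀ + at → t = (28 − 23.5) / 0.8 = 5.62 s
v² = v₀² + 2aΔx → Δx = (28² − 23.5²)/(2·0.8) = 145 m

Phase 2 (constant speed): v₀ = 28.0 m/s, a = 0 m/s².
v = v₀ + at = 28.0 + (0)(8.5) = 28.0 m/s
Δx = v₀t + ½at² = 28.0·8.5 + 0.5·0·8.5² = 238 m
Total time = 5.62 + 8.50 = 14.1 s

14.1 s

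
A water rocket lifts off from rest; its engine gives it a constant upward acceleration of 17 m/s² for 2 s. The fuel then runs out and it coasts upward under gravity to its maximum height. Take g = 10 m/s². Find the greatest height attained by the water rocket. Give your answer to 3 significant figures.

91.8 m

Phase 1 (powered ascent): v₀ = 0 m/s, a = 17 m/s².
v = v₀ + at = 0 + (17)(2) = 34.0 m/s
Δx = v₀t + ½at² = 0·2 + 0.5·17·2² = 34.0 m

Phase 2 (coasting upward): v₀ = 34.0 m/s, a = -10 m/s².
v = v₀ + at → t = (0 − 34.0) / -10 = 3.40 s
v² = v₀² + 2aΔx → Δx = (0² − 34.0²)/(2·-10) = 57.8 m
Maximum height = 34.0 + 57.8 = 91.8 m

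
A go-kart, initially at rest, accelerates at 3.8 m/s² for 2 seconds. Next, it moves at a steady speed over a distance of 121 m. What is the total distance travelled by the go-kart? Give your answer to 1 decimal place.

Phase 1 (accelerating): v₀ = 0 m/s, a = 3.8 m/s².
v = v₀ + at = 0 + (3.8)(2) = 7.60 m/s
Δx = v₀t + ½at² = 0·2 + 0.5·3.8·2² = 7.60 m

Phase 2 (constant speed): v₀ = 7.60 m/s, a = 0 m/s².
Constant speed: t = d/v = 121/7.60 = 15.9 s
Total distance = 7.60 + 121 = 129 m

128.6 m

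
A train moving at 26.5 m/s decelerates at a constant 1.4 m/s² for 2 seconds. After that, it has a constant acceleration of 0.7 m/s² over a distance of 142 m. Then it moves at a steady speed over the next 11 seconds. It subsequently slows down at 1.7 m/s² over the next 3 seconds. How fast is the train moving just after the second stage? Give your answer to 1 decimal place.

Phase 1 (decelerating): v₀ = 26.5 m/s, a = -1.4 m/s².
v = v₀ + at = 26.5 + (-1.4)(2) = 23.7 m/s
Δx = v₀t + ½at² = 26.5·2 + 0.5·-1.4·2² = 50.2 m

Phase 2 (accelerating): v₀ = 23.7 m/s, a = 0.7 m/s².
v² = v₀² + 2aΔx = 23.7² + 2·0.7·142 = 760 → v = 27.6 m/s
t = (v − v₀)/a = (27.6 − 23.7)/0.7 = 5.54 s
Speed at end of phase 2 = 27.6 m/s

27.6 m/s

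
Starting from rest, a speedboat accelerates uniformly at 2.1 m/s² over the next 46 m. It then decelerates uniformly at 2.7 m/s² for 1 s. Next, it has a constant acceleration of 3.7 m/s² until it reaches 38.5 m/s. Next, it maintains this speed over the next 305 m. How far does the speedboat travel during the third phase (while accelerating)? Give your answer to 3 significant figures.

183 m

Phase 1 (accelerating): v₀ = 0 m/s, a = 2.1 m/s².
v² = v₀² + 2aΔx = 0² + 2·2.1·46 = 193 → v = 13.9 m/s
t = (v − v₀)/a = (13.9 − 0)/2.1 = 6.62 s

Phase 2 (decelerating): v₀ = 13.9 m/s, a = -2.7 m/s².
v = v₀ + at = 13.9 + (-2.7)(1) = 11.2 m/s
Δx = v₀t + ½at² = 13.9·1 + 0.5·-2.7·1² = 12.5 m

Phase 3 (accelerating): v₀ = 11.2 m/s, a = 3.7 m/s².
v = v₀ + at → t = (38.5 − 11.2) / 3.7 = 7.38 s
v² = v₀² + 2aΔx → Δx = (38.5² − 11.2²)/(2·3.7) = 183 m
Distance in phase 3 = 183 m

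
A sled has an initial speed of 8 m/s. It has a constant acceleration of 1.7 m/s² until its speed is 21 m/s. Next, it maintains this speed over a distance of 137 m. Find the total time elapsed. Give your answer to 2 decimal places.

Phase 1 (accelerating): v₀ = 8.00 m/s, a = 1.7 m/s².
v = v₀ + at → t = (21 − 8.00) / 1.7 = 7.65 s
v² = v₀² + 2aΔx → Δx = (21² − 8.00²)/(2·1.7) = 111 m

Phase 2 (constant speed): v₀ = 21.0 m/s, a = 0 m/s².
Constant speed: t = d/v = 137/21.0 = 6.52 s
Total time = 7.65 + 6.52 = 14.2 s

14.17 s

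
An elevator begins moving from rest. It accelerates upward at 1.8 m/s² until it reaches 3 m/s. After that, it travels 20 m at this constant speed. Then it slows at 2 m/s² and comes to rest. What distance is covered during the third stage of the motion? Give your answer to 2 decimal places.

2.25 m

Phase 1 (accelerating): v₀ = 0 m/s, a = 1.8 m/s².
v = v₀ + at → t = (3 − 0) / 1.8 = 1.67 s
v² = v₀² + 2aΔx → Δx = (3² − 0²)/(2·1.8) = 2.50 m

Phase 2 (constant speed): v₀ = 3.00 m/s, a = 0 m/s².
Constant speed: t = d/v = 20/3.00 = 6.67 s

Phase 3 (decelerating): v₀ = 3.00 m/s, a = -2 m/s².
v = v₀ + at → t = (0 − 3.00) / -2 = 1.50 s
v² = v₀² + 2aΔx → Δx = (0² − 3.00²)/(2·-2) = 2.25 m
Distance in phase 3 = 2.25 m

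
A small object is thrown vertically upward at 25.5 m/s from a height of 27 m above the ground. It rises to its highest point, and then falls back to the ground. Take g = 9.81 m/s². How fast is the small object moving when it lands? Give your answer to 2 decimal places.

Phase 1 (rising): v₀ = 25.5 m/s, a = -9.81 m/s².
v = v₀ + at → t = (0 − 25.5) / -9.81 = 2.60 s
v² = v₀² + 2aΔx → Δx = (0² − 25.5²)/(2·-9.81) = 33.1 m

Phase 2 (falling): v₀ = 0 m/s, a = -9.81 m/s².
Falls 60.1 m from rest: t = √(2·60.1/9.81) = 3.50 s; v = g·t = 34.4 m/s.
Final speed = 34.4 m/s

34.35 m/s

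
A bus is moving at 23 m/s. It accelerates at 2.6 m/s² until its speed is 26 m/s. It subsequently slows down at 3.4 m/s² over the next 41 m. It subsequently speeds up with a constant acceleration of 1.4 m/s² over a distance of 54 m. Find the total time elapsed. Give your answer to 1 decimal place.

5.4 s

Phase 1 (accelerating): v₀ = 23.0 m/s, a = 2.6 m/s².
v = v₀ + at → t = (26 − 23.0) / 2.6 = 1.15 s
v² = v₀² + 2aΔx → Δx = (26² − 23.0²)/(2·2.6) = 28.3 m

Phase 2 (decelerating): v₀ = 26.0 m/s, a = -3.4 m/s².
v² = v₀² + 2aΔx = 26.0² + 2·-3.4·41 = 397 → v = 19.9 m/s
t = (v − v₀)/a = (19.9 − 26.0)/-3.4 = 1.79 s

Phase 3 (accelerating): v₀ = 19.9 m/s, a = 1.4 m/s².
v² = v₀² + 2aΔx = 19.9² + 2·1.4·54 = 548 → v = 23.4 m/s
t = (v − v₀)/a = (23.4 − 19.9)/1.4 = 2.49 s
Total time = 1.15 + 1.79 + 2.49 = 5.43 s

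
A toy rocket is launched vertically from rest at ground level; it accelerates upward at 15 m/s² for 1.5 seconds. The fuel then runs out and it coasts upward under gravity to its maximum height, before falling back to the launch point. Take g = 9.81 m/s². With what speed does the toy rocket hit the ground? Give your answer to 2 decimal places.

28.94 m/s

Phase 1 (powered ascent): v₀ = 0 m/s, a = 15 m/s².
v = v₀ + at = 0 + (15)(1.5) = 22.5 m/s
Δx = v₀t + ½at² = 0·1.5 + 0.5·15·1.5² = 16.9 m

Phase 2 (coasting upward): v₀ = 22.5 m/s, a = -9.81 m/s².
v = v₀ + at → t = (0 − 22.5) / -9.81 = 2.29 s
v² = v₀² + 2aΔx → Δx = (0² − 22.5²)/(2·-9.81) = 25.8 m

Phase 3 (free fall): v₀ = 0 m/s, a = -9.81 m/s².
Falls 42.7 m from rest: t = √(2·42.7/9.81) = 2.95 s; v = g·t = 28.9 m/s.
Impact speed = 28.9 m/s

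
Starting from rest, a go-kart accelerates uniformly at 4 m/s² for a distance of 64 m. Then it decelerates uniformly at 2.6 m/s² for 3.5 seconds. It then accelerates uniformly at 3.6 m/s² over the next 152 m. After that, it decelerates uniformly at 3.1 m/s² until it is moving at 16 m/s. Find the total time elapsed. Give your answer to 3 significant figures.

21.7 s

Phase 1 (accelerating): v₀ = 0 m/s, a = 4 m/s².
v² = v₀² + 2aΔx = 0² + 2·4·64 = 512 → v = 22.6 m/s
t = (v − v₀)/a = (22.6 − 0)/4 = 5.66 s

Phase 2 (decelerating): v₀ = 22.6 m/s, a = -2.6 m/s².
v = v₀ + at = 22.6 + (-2.6)(3.5) = 13.5 m/s
Δx = v₀t + ½at² = 22.6·3.5 + 0.5·-2.6·3.5² = 63.3 m

Phase 3 (accelerating): v₀ = 13.5 m/s, a = 3.6 m/s².
v² = v₀² + 2aΔx = 13.5² + 2·3.6·152 = 1280 → v = 35.7 m/s
t = (v − v₀)/a = (35.7 − 13.5)/3.6 = 6.17 s

Phase 4 (decelerating): v₀ = 35.7 m/s, a = -3.1 m/s².
v = v₀ + at → t = (16 − 35.7) / -3.1 = 6.37 s
v² = v₀² + 2aΔx → Δx = (16² − 35.7²)/(2·-3.1) = 165 m
Total time = 5.66 + 3.50 + 6.17 + 6.37 = 21.7 s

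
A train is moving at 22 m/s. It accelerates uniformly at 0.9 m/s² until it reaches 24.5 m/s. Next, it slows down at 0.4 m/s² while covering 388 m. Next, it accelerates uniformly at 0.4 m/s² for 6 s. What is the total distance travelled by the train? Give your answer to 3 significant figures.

Phase 1 (accelerating): v₀ = 22.0 m/s, a = 0.9 m/s².
v = v₀ + at → t = (24.5 − 22.0) / 0.9 = 2.78 s
v² = v₀² + 2aΔx → Δx = (24.5² − 22.0²)/(2·0.9) = 64.6 m

Phase 2 (decelerating): v₀ = 24.5 m/s, a = -0.4 m/s².
v² = v₀² + 2aΔx = 24.5² + 2·-0.4·388 = 290 → v = 17.0 m/s
t = (v − v₀)/a = (17.0 − 24.5)/-0.4 = 18.7 s

Phase 3 (accelerating): v₀ = 17.0 m/s, a = 0.4 m/s².
v = v₀ + at = 17.0 + (0.4)(6) = 19.4 m/s
Δx = v₀t + ½at² = 17.0·6 + 0.5·0.4·6² = 109 m
Total distance = 64.6 + 388 + 109 = 562 m

562 m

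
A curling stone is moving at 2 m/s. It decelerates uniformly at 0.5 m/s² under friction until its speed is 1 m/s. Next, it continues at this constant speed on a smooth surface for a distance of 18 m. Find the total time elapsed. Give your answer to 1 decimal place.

20.0 s

Phase 1 (decelerating): v₀ = 2.00 m/s, a = -0.5 m/s².
v = v₀ + at → t = (1 − 2.00) / -0.5 = 2.00 s
v² = v₀² + 2aΔx → Δx = (1² − 2.00²)/(2·-0.5) = 3.00 m

Phase 2 (constant speed): v₀ = 1.00 m/s, a = 0 m/s².
Constant speed: t = d/v = 18/1.00 = 18.0 s
Total time = 2.00 + 18.0 = 20.0 s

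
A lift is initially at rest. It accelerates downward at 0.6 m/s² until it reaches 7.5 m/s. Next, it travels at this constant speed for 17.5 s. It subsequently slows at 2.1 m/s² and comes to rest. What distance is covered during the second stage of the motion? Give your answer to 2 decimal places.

Phase 1 (accelerating): v₀ = 0 m/s, a = 0.6 m/s².
v = v₀ + at → t = (7.5 − 0) / 0.6 = 12.5 s
v² = v₀² + 2aΔx → Δx = (7.5² − 0²)/(2·0.6) = 46.9 m

Phase 2 (constant speed): v₀ = 7.50 m/s, a = 0 m/s².
v = v₀ + at = 7.50 + (0)(17.5) = 7.50 m/s
Δx = v₀t + ½at² = 7.50·17.5 + 0.5·0·17.5² = 131 m
Distance in phase 2 = 131 m

131.25 m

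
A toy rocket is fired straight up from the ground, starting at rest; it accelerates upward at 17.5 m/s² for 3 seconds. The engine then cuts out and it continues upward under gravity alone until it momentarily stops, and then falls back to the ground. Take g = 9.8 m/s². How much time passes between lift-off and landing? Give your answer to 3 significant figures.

15.0 s

Phase 1 (powered ascent): v₀ = 0 m/s, a = 17.5 m/s².
v = v₀ + at = 0 + (17.5)(3) = 52.5 m/s
Δx = v₀t + ½at² = 0·3 + 0.5·17.5·3² = 78.8 m

Phase 2 (coasting upward): v₀ = 52.5 m/s, a = -9.8 m/s².
v = v₀ + at → t = (0 − 52.5) / -9.8 = 5.36 s
v² = v₀² + 2aΔx → Δx = (0² − 52.5²)/(2·-9.8) = 141 m

Phase 3 (free fall): v₀ = 0 m/s, a = -9.8 m/s².
Falls 219 m from rest: t = √(2·219/9.8) = 6.69 s; v = g·t = 65.6 m/s.
Total time = 3.00 + 5.36 + 6.69 = 15.0 s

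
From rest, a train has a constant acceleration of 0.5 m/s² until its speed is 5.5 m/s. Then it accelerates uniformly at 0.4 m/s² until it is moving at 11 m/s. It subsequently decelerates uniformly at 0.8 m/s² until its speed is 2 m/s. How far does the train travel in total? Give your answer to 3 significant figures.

217 m

Phase 1 (accelerating): v₀ = 0 m/s, a = 0.5 m/s².
v = v₀ + at → t = (5.5 − 0) / 0.5 = 11.0 s
v² = v₀² + 2aΔx → Δx = (5.5² − 0²)/(2·0.5) = 30.2 m

Phase 2 (accelerating): v₀ = 5.50 m/s, a = 0.4 m/s².
v = v₀ + at → t = (11 − 5.50) / 0.4 = 13.8 s
v² = v₀² + 2aΔx → Δx = (11² − 5.50²)/(2·0.4) = 113 m

Phase 3 (decelerating): v₀ = 11.0 m/s, a = -0.8 m/s².
v = v₀ + at → t = (2 − 11.0) / -0.8 = 11.2 s
v² = v₀² + 2aΔx → Δx = (2² − 11.0²)/(2·-0.8) = 73.1 m
Total distance = 30.2 + 113 + 73.1 = 217 m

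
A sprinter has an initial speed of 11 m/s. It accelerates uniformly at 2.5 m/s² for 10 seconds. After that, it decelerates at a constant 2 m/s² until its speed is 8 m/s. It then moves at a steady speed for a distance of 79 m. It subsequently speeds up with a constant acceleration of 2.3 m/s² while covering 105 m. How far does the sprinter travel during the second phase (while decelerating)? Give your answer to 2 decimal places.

308.00 m

Phase 1 (accelerating): v₀ = 11.0 m/s, a = 2.5 m/s².
v = v₀ + at = 11.0 + (2.5)(10) = 36.0 m/s
Δx = v₀t + ½at² = 11.0·10 + 0.5·2.5·10² = 235 m

Phase 2 (decelerating): v₀ = 36.0 m/s, a = -2 m/s².
v = v₀ + at → t = (8 − 36.0) / -2 = 14.0 s
v² = v₀² + 2aΔx → Δx = (8² − 36.0²)/(2·-2) = 308 m
Distance in phase 2 = 308 m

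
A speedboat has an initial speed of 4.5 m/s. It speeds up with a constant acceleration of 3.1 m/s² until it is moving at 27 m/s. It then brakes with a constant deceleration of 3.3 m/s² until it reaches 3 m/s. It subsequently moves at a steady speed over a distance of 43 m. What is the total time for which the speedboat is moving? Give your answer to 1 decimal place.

28.9 s

Phase 1 (accelerating): v₀ = 4.50 m/s, a = 3.1 m/s².
v = v₀ + at → t = (27 − 4.50) / 3.1 = 7.26 s
v² = v₀² + 2aΔx → Δx = (27² − 4.50²)/(2·3.1) = 114 m

Phase 2 (decelerating): v₀ = 27.0 m/s, a = -3.3 m/s².
v = v₀ + at → t = (3 − 27.0) / -3.3 = 7.27 s
v² = v₀² + 2aΔx → Δx = (3² − 27.0²)/(2·-3.3) = 109 m

Phase 3 (constant speed): v₀ = 3.00 m/s, a = 0 m/s².
Constant speed: t = d/v = 43/3.00 = 14.3 s
Total time = 7.26 + 7.27 + 14.3 = 28.9 s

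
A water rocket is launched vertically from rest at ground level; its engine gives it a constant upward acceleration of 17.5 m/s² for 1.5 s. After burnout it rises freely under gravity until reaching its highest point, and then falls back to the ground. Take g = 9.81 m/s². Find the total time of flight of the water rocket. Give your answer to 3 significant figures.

Phase 1 (powered ascent): v₀ = 0 m/s, a = 17.5 m/s².
v = v₀ + at = 0 + (17.5)(1.5) = 26.2 m/s
Δx = v₀t + ½at² = 0·1.5 + 0.5·17.5·1.5² = 19.7 m

Phase 2 (coasting upward): v₀ = 26.2 m/s, a = -9.81 m/s².
v = v₀ + at → t = (0 − 26.2) / -9.81 = 2.68 s
v² = v₀² + 2aΔx → Δx = (0² − 26.2²)/(2·-9.81) = 35.1 m

Phase 3 (free fall): v₀ = 0 m/s, a = -9.81 m/s².
Falls 54.8 m from rest: t = √(2·54.8/9.81) = 3.34 s; v = g·t = 32.8 m/s.
Total time = 1.50 + 2.68 + 3.34 = 7.52 s

7.52 s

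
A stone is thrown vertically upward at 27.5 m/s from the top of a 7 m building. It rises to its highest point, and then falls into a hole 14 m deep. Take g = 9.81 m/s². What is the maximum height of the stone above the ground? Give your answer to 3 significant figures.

45.5 m

Phase 1 (rising): v₀ = 27.5 m/s, a = -9.81 m/s².
v = v₀ + at → t = (0 − 27.5) / -9.81 = 2.80 s
v² = v₀² + 2aΔx → Δx = (0² − 27.5²)/(2·-9.81) = 38.5 m
Maximum height = 7 + 38.5 = 45.5 m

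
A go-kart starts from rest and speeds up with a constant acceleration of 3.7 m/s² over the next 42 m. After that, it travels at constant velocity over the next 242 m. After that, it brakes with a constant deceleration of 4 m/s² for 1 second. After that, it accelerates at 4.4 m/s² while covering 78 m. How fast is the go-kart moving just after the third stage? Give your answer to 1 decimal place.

Phase 1 (accelerating): v₀ = 0 m/s, a = 3.7 m/s².
v² = v₀² + 2aΔx = 0² + 2·3.7·42 = 311 → v = 17.6 m/s
t = (v − v₀)/a = (17.6 − 0)/3.7 = 4.76 s

Phase 2 (constant speed): v₀ = 17.6 m/s, a = 0 m/s².
Constant speed: t = d/v = 242/17.6 = 13.7 s

Phase 3 (decelerating): v₀ = 17.6 m/s, a = -4 m/s².
v = v₀ + at = 17.6 + (-4)(1) = 13.6 m/s
Δx = v₀t + ½at² = 17.6·1 + 0.5·-4·1² = 15.6 m
Speed at end of phase 3 = 13.6 m/s

13.6 m/s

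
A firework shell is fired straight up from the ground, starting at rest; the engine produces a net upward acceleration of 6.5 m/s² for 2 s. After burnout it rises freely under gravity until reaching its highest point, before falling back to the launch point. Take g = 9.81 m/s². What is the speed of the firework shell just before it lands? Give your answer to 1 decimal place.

20.6 m/s

Phase 1 (powered ascent): v₀ = 0 m/s, a = 6.5 m/s².
v = v₀ + at = 0 + (6.5)(2) = 13.0 m/s
Δx = v₀t + ½at² = 0·2 + 0.5·6.5·2² = 13.0 m

Phase 2 (coasting upward): v₀ = 13.0 m/s, a = -9.81 m/s².
v = v₀ + at → t = (0 − 13.0) / -9.81 = 1.33 s
v² = v₀² + 2aΔx → Δx = (0² − 13.0²)/(2·-9.81) = 8.61 m

Phase 3 (free fall): v₀ = 0 m/s, a = -9.81 m/s².
Falls 21.6 m from rest: t = √(2·21.6/9.81) = 2.10 s; v = g·t = 20.6 m/s.
Impact speed = 20.6 m/s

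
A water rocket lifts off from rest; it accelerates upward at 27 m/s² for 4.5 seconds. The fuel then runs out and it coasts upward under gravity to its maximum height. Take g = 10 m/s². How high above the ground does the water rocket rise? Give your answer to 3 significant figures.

1010 m

Phase 1 (powered ascent): v₀ = 0 m/s, a = 27 m/s².
v = v₀ + at = 0 + (27)(4.5) = 122 m/s
Δx = v₀t + ½at² = 0·4.5 + 0.5·27·4.5² = 273 m

Phase 2 (coasting upward): v₀ = 122 m/s, a = -10 m/s².
v = v₀ + at → t = (0 − 122) / -10 = 12.2 s
v² = v₀² + 2aΔx → Δx = (0² − 122²)/(2·-10) = 738 m
Maximum height = 273 + 738 = 1010 m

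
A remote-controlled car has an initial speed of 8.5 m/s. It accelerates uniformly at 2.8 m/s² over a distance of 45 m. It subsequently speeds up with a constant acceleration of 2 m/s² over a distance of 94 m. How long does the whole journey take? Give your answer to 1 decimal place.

7.6 s

Phase 1 (accelerating): v₀ = 8.50 m/s, a = 2.8 m/s².
v² = v₀² + 2aΔx = 8.50² + 2·2.8·45 = 324 → v = 18.0 m/s
t = (v − v₀)/a = (18.0 − 8.50)/2.8 = 3.40 s

Phase 2 (accelerating): v₀ = 18.0 m/s, a = 2 m/s².
v² = v₀² + 2aΔx = 18.0² + 2·2·94 = 700 → v = 26.5 m/s
t = (v − v₀)/a = (26.5 − 18.0)/2 = 4.23 s
Total time = 3.40 + 4.23 = 7.62 s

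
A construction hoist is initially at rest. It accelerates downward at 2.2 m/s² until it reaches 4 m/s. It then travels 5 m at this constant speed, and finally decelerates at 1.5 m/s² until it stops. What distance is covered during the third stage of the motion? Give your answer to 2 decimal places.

5.33 m

Phase 1 (accelerating): v₀ = 0 m/s, a = 2.2 m/s².
v = v₀ + at → t = (4 − 0) / 2.2 = 1.82 s
v² = v₀² + 2aΔx → Δx = (4² − 0²)/(2·2.2) = 3.64 m

Phase 2 (constant speed): v₀ = 4.00 m/s, a = 0 m/s².
Constant speed: t = d/v = 5/4.00 = 1.25 s

Phase 3 (decelerating): v₀ = 4.00 m/s, a = -1.5 m/s².
v = v₀ + at → t = (0 − 4.00) / -1.5 = 2.67 s
v² = v₀² + 2aΔx → Δx = (0² − 4.00²)/(2·-1.5) = 5.33 m
Distance in phase 3 = 5.33 m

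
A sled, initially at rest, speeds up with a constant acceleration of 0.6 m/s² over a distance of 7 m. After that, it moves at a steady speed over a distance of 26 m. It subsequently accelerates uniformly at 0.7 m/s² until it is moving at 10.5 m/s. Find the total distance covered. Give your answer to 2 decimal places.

105.75 m

Phase 1 (accelerating): v₀ = 0 m/s, a = 0.6 m/s².
v² = v₀² + 2aΔx = 0² + 2·0.6·7 = 8.40 → v = 2.90 m/s
t = (v − v₀)/a = (2.90 − 0)/0.6 = 4.83 s

Phase 2 (constant speed): v₀ = 2.90 m/s, a = 0 m/s².
Constant speed: t = d/v = 26/2.90 = 8.97 s

Phase 3 (accelerating): v₀ = 2.90 m/s, a = 0.7 m/s².
v = v₀ + at → t = (10.5 − 2.90) / 0.7 = 10.9 s
v² = v₀² + 2aΔx → Δx = (10.5² − 2.90²)/(2·0.7) = 72.8 m
Total distance = 7.00 + 26.0 + 72.8 = 106 m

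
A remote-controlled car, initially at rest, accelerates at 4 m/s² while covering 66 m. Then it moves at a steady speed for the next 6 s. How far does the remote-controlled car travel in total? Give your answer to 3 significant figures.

204 m

Phase 1 (accelerating): v₀ = 0 m/s, a = 4 m/s².
v² = v₀² + 2aΔx = 0² + 2·4·66 = 528 → v = 23.0 m/s
t = (v − v₀)/a = (23.0 − 0)/4 = 5.74 s

Phase 2 (constant speed): v₀ = 23.0 m/s, a = 0 m/s².
v = v₀ + at = 23.0 + (0)(6) = 23.0 m/s
Δx = v₀t + ½at² = 23.0·6 + 0.5·0·6² = 138 m
Total distance = 66.0 + 138 = 204 m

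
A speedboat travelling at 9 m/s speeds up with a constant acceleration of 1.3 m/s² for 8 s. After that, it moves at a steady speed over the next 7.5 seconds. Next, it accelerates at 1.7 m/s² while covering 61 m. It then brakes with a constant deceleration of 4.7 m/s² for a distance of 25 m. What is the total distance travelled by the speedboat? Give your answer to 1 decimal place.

Phase 1 (accelerating): v₀ = 9.00 m/s, a = 1.3 m/s².
v = v₀ + at = 9.00 + (1.3)(8) = 19.4 m/s
Δx = v₀t + ½at² = 9.00·8 + 0.5·1.3·8² = 114 m

Phase 2 (constant speed): v₀ = 19.4 m/s, a = 0 m/s².
v = v₀ + at = 19.4 + (0)(7.5) = 19.4 m/s
Δx = v₀t + ½at² = 19.4·7.5 + 0.5·0·7.5² = 146 m

Phase 3 (accelerating): v₀ = 19.4 m/s, a = 1.7 m/s².
v² = v₀² + 2aΔx = 19.4² + 2·1.7·61 = 584 → v = 24.2 m/s
t = (v − v₀)/a = (24.2 − 19.4)/1.7 = 2.80 s

Phase 4 (decelerating): v₀ = 24.2 m/s, a = -4.7 m/s².
v² = v₀² + 2aΔx = 24.2² + 2·-4.7·25 = 349 → v = 18.7 m/s
t = (v − v₀)/a = (18.7 − 24.2)/-4.7 = 1.17 s
Total distance = 114 + 146 + 61.0 + 25.0 = 345 m

345.1 m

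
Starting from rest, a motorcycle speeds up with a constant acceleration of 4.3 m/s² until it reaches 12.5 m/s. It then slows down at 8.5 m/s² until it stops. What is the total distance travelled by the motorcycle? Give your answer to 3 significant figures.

27.4 m

Phase 1 (accelerating): v₀ = 0 m/s, a = 4.3 m/s².
v = v₀ + at → t = (12.5 − 0) / 4.3 = 2.91 s
v² = v₀² + 2aΔx → Δx = (12.5² − 0²)/(2·4.3) = 18.2 m

Phase 2 (decelerating): v₀ = 12.5 m/s, a = -8.5 m/s².
v = v₀ + at → t = (0 − 12.5) / -8.5 = 1.47 s
v² = v₀² + 2aΔx → Δx = (0² − 12.5²)/(2·-8.5) = 9.19 m
Total distance = 18.2 + 9.19 = 27.4 m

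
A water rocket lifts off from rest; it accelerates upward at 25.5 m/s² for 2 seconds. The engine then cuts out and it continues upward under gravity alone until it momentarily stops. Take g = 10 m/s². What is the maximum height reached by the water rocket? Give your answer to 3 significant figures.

181 m

Phase 1 (powered ascent): v₀ = 0 m/s, a = 25.5 m/s².
v = v₀ + at = 0 + (25.5)(2) = 51.0 m/s
Δx = v₀t + ½at² = 0·2 + 0.5·25.5·2² = 51.0 m

Phase 2 (coasting upward): v₀ = 51.0 m/s, a = -10 m/s².
v = v₀ + at → t = (0 − 51.0) / -10 = 5.10 s
v² = v₀² + 2aΔx → Δx = (0² − 51.0²)/(2·-10) = 130 m
Maximum height = 51.0 + 130 = 181 m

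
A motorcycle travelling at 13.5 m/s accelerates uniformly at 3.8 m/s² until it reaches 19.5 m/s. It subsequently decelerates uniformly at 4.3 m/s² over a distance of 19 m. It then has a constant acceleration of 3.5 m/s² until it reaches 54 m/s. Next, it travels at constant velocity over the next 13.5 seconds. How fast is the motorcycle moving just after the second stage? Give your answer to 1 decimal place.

Phase 1 (accelerating): v₀ = 13.5 m/s, a = 3.8 m/s².
v = v₀ + at → t = (19.5 − 13.5) / 3.8 = 1.58 s
v² = v₀² + 2aΔx → Δx = (19.5² − 13.5²)/(2·3.8) = 26.1 m

Phase 2 (decelerating): v₀ = 19.5 m/s, a = -4.3 m/s².
v² = v₀² + 2aΔx = 19.5² + 2·-4.3·19 = 217 → v = 14.7 m/s
t = (v − v₀)/a = (14.7 − 19.5)/-4.3 = 1.11 s
Speed at end of phase 2 = 14.7 m/s

14.7 m/s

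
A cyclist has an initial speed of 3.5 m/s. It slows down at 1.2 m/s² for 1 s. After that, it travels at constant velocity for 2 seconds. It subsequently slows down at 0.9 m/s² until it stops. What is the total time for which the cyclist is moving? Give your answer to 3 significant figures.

5.56 s

Phase 1 (decelerating): v₀ = 3.50 m/s, a = -1.2 m/s².
v = v₀ + at = 3.50 + (-1.2)(1) = 2.30 m/s
Δx = v₀t + ½at² = 3.50·1 + 0.5·-1.2·1² = 2.90 m

Phase 2 (constant speed): v₀ = 2.30 m/s, a = 0 m/s².
v = v₀ + at = 2.30 + (0)(2) = 2.30 m/s
Δx = v₀t + ½at² = 2.30·2 + 0.5·0·2² = 4.60 m

Phase 3 (decelerating): v₀ = 2.30 m/s, a = -0.9 m/s².
v = v₀ + at → t = (0 − 2.30) / -0.9 = 2.56 s
v² = v₀² + 2aΔx → Δx = (0² − 2.30²)/(2·-0.9) = 2.94 m
Total time = 1.00 + 2.00 + 2.56 = 5.56 s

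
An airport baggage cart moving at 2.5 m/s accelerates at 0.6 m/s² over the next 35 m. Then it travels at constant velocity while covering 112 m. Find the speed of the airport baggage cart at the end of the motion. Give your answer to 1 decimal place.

6.9 m/s

Phase 1 (accelerating): v₀ = 2.50 m/s, a = 0.6 m/s².
v² = v₀² + 2aΔx = 2.50² + 2·0.6·35 = 48.2 → v = 6.95 m/s
t = (v − v₀)/a = (6.95 − 2.50)/0.6 = 7.41 s

Phase 2 (constant speed): v₀ = 6.95 m/s, a = 0 m/s².
Constant speed: t = d/v = 112/6.95 = 16.1 s
Final speed = 6.95 m/s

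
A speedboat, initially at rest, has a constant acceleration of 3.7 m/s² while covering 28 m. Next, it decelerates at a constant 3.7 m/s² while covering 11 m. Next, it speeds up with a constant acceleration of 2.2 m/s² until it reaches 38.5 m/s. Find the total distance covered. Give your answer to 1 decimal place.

347.3 m

Phase 1 (accelerating): v₀ = 0 m/s, a = 3.7 m/s².
v² = v₀² + 2aΔx = 0² + 2·3.7·28 = 207 → v = 14.4 m/s
t = (v − v₀)/a = (14.4 − 0)/3.7 = 3.89 s

Phase 2 (decelerating): v₀ = 14.4 m/s, a = -3.7 m/s².
v² = v₀² + 2aΔx = 14.4² + 2·-3.7·11 = 126 → v = 11.2 m/s
t = (v − v₀)/a = (11.2 − 14.4)/-3.7 = 0.859 s

Phase 3 (accelerating): v₀ = 11.2 m/s, a = 2.2 m/s².
v = v₀ + at → t = (38.5 − 11.2) / 2.2 = 12.4 s
v² = v₀² + 2aΔx → Δx = (38.5² − 11.2²)/(2·2.2) = 308 m
Total distance = 28.0 + 11.0 + 308 = 347 m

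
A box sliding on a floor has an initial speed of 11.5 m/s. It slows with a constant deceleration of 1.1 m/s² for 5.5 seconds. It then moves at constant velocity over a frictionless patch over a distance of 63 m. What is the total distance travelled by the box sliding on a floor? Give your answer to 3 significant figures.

Phase 1 (decelerating): v₀ = 11.5 m/s, a = -1.1 m/s².
v = v₀ + at = 11.5 + (-1.1)(5.5) = 5.45 m/s
Δx = v₀t + ½at² = 11.5·5.5 + 0.5·-1.1·5.5² = 46.6 m

Phase 2 (constant speed): v₀ = 5.45 m/s, a = 0 m/s².
Constant speed: t = d/v = 63/5.45 = 11.6 s
Total distance = 46.6 + 63.0 = 110 m

110 m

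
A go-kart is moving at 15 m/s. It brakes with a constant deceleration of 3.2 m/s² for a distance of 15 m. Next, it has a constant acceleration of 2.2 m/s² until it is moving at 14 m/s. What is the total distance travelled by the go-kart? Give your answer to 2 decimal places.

Phase 1 (decelerating): v₀ = 15.0 m/s, a = -3.2 m/s².
v² = v₀² + 2aΔx = 15.0² + 2·-3.2·15 = 129 → v = 11.4 m/s
t = (v − v₀)/a = (11.4 − 15.0)/-3.2 = 1.14 s

Phase 2 (accelerating): v₀ = 11.4 m/s, a = 2.2 m/s².
v = v₀ + at → t = (14 − 11.4) / 2.2 = 1.20 s
v² = v₀² + 2aΔx → Δx = (14² − 11.4²)/(2·2.2) = 15.2 m
Total distance = 15.0 + 15.2 = 30.2 m

30.23 m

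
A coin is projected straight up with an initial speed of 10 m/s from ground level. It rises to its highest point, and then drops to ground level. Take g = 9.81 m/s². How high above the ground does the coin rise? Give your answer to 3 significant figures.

5.10 m

Phase 1 (rising): v₀ = 10.0 m/s, a = -9.81 m/s².
v = v₀ + at → t = (0 − 10.0) / -9.81 = 1.02 s
v² = v₀² + 2aΔx → Δx = (0² − 10.0²)/(2·-9.81) = 5.10 m
Maximum height = 5.10 m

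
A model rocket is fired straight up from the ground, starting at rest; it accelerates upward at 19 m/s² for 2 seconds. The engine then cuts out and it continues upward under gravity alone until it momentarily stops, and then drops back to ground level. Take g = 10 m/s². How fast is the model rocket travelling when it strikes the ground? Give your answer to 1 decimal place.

46.9 m/s

Phase 1 (powered ascent): v₀ = 0 m/s, a = 19 m/s².
v = v₀ + at = 0 + (19)(2) = 38.0 m/s
Δx = v₀t + ½at² = 0·2 + 0.5·19·2² = 38.0 m

Phase 2 (coasting upward): v₀ = 38.0 m/s, a = -10 m/s².
v = v₀ + at → t = (0 − 38.0) / -10 = 3.80 s
v² = v₀² + 2aΔx → Δx = (0² − 38.0²)/(2·-10) = 72.2 m

Phase 3 (free fall): v₀ = 0 m/s, a = -10 m/s².
Falls 110 m from rest: t = √(2·110/10) = 4.69 s; v = g·t = 46.9 m/s.
Impact speed = 46.9 m/s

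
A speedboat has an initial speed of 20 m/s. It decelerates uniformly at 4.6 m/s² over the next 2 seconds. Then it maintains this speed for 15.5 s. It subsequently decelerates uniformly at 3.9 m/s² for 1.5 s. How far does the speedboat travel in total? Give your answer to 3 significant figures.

210 m

Phase 1 (decelerating): v₀ = 20.0 m/s, a = -4.6 m/s².
v = v₀ + at = 20.0 + (-4.6)(2) = 10.8 m/s
Δx = v₀t + ½at² = 20.0·2 + 0.5·-4.6·2² = 30.8 m

Phase 2 (constant speed): v₀ = 10.8 m/s, a = 0 m/s².
v = v₀ + at = 10.8 + (0)(15.5) = 10.8 m/s
Δx = v₀t + ½at² = 10.8·15.5 + 0.5·0·15.5² = 167 m

Phase 3 (decelerating): v₀ = 10.8 m/s, a = -3.9 m/s².
v = v₀ + at = 10.8 + (-3.9)(1.5) = 4.95 m/s
Δx = v₀t + ½at² = 10.8·1.5 + 0.5·-3.9·1.5² = 11.8 m
Total distance = 30.8 + 167 + 11.8 = 210 m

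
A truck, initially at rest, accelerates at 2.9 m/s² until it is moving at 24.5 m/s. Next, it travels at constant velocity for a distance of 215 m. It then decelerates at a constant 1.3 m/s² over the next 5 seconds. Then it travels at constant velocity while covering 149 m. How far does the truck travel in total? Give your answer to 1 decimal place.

Phase 1 (accelerating): v₀ = 0 m/s, a = 2.9 m/s².
v = v₀ + at → t = (24.5 − 0) / 2.9 = 8.45 s
v² = v₀² + 2aΔx → Δx = (24.5² − 0²)/(2·2.9) = 103 m

Phase 2 (constant speed): v₀ = 24.5 m/s, a = 0 m/s².
Constant speed: t = d/v = 215/24.5 = 8.78 s

Phase 3 (decelerating): v₀ = 24.5 m/s, a = -1.3 m/s².
v = v₀ + at = 24.5 + (-1.3)(5) = 18.0 m/s
Δx = v₀t + ½at² = 24.5·5 + 0.5·-1.3·5² = 106 m

Phase 4 (constant speed): v₀ = 18.0 m/s, a = 0 m/s².
Constant speed: t = d/v = 149/18.0 = 8.28 s
Total distance = 103 + 215 + 106 + 149 = 574 m

573.7 m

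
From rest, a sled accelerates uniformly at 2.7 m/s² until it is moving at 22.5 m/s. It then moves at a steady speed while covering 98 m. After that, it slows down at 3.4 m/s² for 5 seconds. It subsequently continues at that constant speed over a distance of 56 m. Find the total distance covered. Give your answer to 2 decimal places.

Phase 1 (accelerating): v₀ = 0 m/s, a = 2.7 m/s².
v = v₀ + at → t = (22.5 − 0) / 2.7 = 8.33 s
v² = v₀² + 2aΔx → Δx = (22.5² − 0²)/(2·2.7) = 93.8 m

Phase 2 (constant speed): v₀ = 22.5 m/s, a = 0 m/s².
Constant speed: t = d/v = 98/22.5 = 4.36 s

Phase 3 (decelerating): v₀ = 22.5 m/s, a = -3.4 m/s².
v = v₀ + at = 22.5 + (-3.4)(5) = 5.50 m/s
Δx = v₀t + ½at² = 22.5·5 + 0.5·-3.4·5² = 70.0 m

Phase 4 (constant speed): v₀ = 5.50 m/s, a = 0 m/s².
Constant speed: t = d/v = 56/5.50 = 10.2 s
Total distance = 93.8 + 98.0 + 70.0 + 56.0 = 318 m

317.75 m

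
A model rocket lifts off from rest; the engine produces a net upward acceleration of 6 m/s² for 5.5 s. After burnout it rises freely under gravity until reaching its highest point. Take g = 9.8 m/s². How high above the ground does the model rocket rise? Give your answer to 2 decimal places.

146.31 m

Phase 1 (powered ascent): v₀ = 0 m/s, a = 6 m/s².
v = v₀ + at = 0 + (6)(5.5) = 33.0 m/s
Δx = v₀t + ½at² = 0·5.5 + 0.5·6·5.5² = 90.8 m

Phase 2 (coasting upward): v₀ = 33.0 m/s, a = -9.8 m/s².
v = v₀ + at → t = (0 − 33.0) / -9.8 = 3.37 s
v² = v₀² + 2aΔx → Δx = (0² − 33.0²)/(2·-9.8) = 55.6 m
Maximum height = 90.8 + 55.6 = 146 m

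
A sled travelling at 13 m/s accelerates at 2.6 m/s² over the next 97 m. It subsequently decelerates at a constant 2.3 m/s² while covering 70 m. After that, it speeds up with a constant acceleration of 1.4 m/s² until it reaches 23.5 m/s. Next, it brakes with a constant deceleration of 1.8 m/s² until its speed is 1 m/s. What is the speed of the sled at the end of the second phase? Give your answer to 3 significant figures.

18.7 m/s

Phase 1 (accelerating): v₀ = 13.0 m/s, a = 2.6 m/s².
v² = v₀² + 2aΔx = 13.0² + 2·2.6·97 = 673 → v = 25.9 m/s
t = (v − v₀)/a = (25.9 − 13.0)/2.6 = 4.98 s

Phase 2 (decelerating): v₀ = 25.9 m/s, a = -2.3 m/s².
v² = v₀² + 2aΔx = 25.9² + 2·-2.3·70 = 351 → v = 18.7 m/s
t = (v − v₀)/a = (18.7 − 25.9)/-2.3 = 3.13 s
Speed at end of phase 2 = 18.7 m/s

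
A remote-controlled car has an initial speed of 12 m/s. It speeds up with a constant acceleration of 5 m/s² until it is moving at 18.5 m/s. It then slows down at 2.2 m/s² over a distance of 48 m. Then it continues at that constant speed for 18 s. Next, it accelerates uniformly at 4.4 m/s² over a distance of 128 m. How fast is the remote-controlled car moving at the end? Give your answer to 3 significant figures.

35.5 m/s

Phase 1 (accelerating): v₀ = 12.0 m/s, a = 5 m/s².
v = v₀ + at → t = (18.5 − 12.0) / 5 = 1.30 s
v² = v₀² + 2aΔx → Δx = (18.5² − 12.0²)/(2·5) = 19.8 m

Phase 2 (decelerating): v₀ = 18.5 m/s, a = -2.2 m/s².
v² = v₀² + 2aΔx = 18.5² + 2·-2.2·48 = 131 → v = 11.4 m/s
t = (v − v₀)/a = (11.4 − 18.5)/-2.2 = 3.21 s

Phase 3 (constant speed): v₀ = 11.4 m/s, a = 0 m/s².
v = v₀ + at = 11.4 + (0)(18) = 11.4 m/s
Δx = v₀t + ½at² = 11.4·18 + 0.5·0·18² = 206 m

Phase 4 (accelerating): v₀ = 11.4 m/s, a = 4.4 m/s².
v² = v₀² + 2aΔx = 11.4² + 2·4.4·128 = 1260 → v = 35.5 m/s
t = (v − v₀)/a = (35.5 − 11.4)/4.4 = 5.46 s
Final speed = 35.5 m/s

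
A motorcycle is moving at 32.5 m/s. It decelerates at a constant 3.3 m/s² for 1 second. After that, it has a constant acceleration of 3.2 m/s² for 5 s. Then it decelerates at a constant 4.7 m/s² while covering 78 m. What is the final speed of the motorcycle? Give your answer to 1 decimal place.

Phase 1 (decelerating): v₀ = 32.5 m/s, a = -3.3 m/s².
v = v₀ + at = 32.5 + (-3.3)(1) = 29.2 m/s
Δx = v₀t + ½at² = 32.5·1 + 0.5·-3.3·1² = 30.9 m

Phase 2 (accelerating): v₀ = 29.2 m/s, a = 3.2 m/s².
v = v₀ + at = 29.2 + (3.2)(5) = 45.2 m/s
Δx = v₀t + ½at² = 29.2·5 + 0.5·3.2·5² = 186 m

Phase 3 (decelerating): v₀ = 45.2 m/s, a = -4.7 m/s².
v² = v₀² + 2aΔx = 45.2² + 2·-4.7·78 = 1310 → v = 36.2 m/s
t = (v − v₀)/a = (36.2 − 45.2)/-4.7 = 1.92 s
Final speed = 36.2 m/s

36.2 m/s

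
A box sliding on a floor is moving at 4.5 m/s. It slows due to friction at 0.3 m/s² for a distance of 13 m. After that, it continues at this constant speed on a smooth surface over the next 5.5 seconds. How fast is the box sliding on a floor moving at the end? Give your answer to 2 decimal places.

Phase 1 (decelerating): v₀ = 4.50 m/s, a = -0.3 m/s².
v² = v₀² + 2aΔx = 4.50² + 2·-0.3·13 = 12.4 → v = 3.53 m/s
t = (v − v₀)/a = (3.53 − 4.50)/-0.3 = 3.24 s

Phase 2 (constant speed): v₀ = 3.53 m/s, a = 0 m/s².
v = v₀ + at = 3.53 + (0)(5.5) = 3.53 m/s
Δx = v₀t + ½at² = 3.53·5.5 + 0.5·0·5.5² = 19.4 m
Final speed = 3.53 m/s

3.53 m/s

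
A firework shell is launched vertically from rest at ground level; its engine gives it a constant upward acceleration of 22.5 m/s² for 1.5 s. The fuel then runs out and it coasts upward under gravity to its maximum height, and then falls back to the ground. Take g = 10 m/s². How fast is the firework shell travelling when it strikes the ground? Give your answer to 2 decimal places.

Phase 1 (powered ascent): v₀ = 0 m/s, a = 22.5 m/s².
v = v₀ + at = 0 + (22.5)(1.5) = 33.8 m/s
Δx = v₀t + ½at² = 0·1.5 + 0.5·22.5·1.5² = 25.3 m

Phase 2 (coasting upward): v₀ = 33.8 m/s, a = -10 m/s².
v = v₀ + at → t = (0 − 33.8) / -10 = 3.38 s
v² = v₀² + 2aΔx → Δx = (0² − 33.8²)/(2·-10) = 57.0 m

Phase 3 (free fall): v₀ = 0 m/s, a = -10 m/s².
Falls 82.3 m from rest: t = √(2·82.3/10) = 4.06 s; v = g·t = 40.6 m/s.
Impact speed = 40.6 m/s

40.56 m/s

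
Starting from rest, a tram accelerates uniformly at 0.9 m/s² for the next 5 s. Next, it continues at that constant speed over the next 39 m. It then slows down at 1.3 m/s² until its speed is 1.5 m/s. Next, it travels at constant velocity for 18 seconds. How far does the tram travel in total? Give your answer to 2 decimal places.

Phase 1 (accelerating): v₀ = 0 m/s, a = 0.9 m/s².
v = v₀ + at = 0 + (0.9)(5) = 4.50 m/s
Δx = v₀t + ½at² = 0·5 + 0.5·0.9·5² = 11.2 m

Phase 2 (constant speed): v₀ = 4.50 m/s, a = 0 m/s².
Constant speed: t = d/v = 39/4.50 = 8.67 s

Phase 3 (decelerating): v₀ = 4.50 m/s, a = -1.3 m/s².
v = v₀ + at → t = (1.5 − 4.50) / -1.3 = 2.31 s
v² = v₀² + 2aΔx → Δx = (1.5² − 4.50²)/(2·-1.3) = 6.92 m

Phase 4 (constant speed): v₀ = 1.50 m/s, a = 0 m/s².
v = v₀ + at = 1.50 + (0)(18) = 1.50 m/s
Δx = v₀t + ½at² = 1.50·18 + 0.5·0·18² = 27.0 m
Total distance = 11.2 + 39.0 + 6.92 + 27.0 = 84.2 m

84.17 m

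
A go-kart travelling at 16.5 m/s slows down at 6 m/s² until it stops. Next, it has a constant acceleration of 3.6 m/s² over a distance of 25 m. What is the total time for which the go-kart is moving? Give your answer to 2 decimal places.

6.48 s

Phase 1 (decelerating): v₀ = 16.5 m/s, a = -6 m/s².
v = v₀ + at → t = (0 − 16.5) / -6 = 2.75 s
v² = v₀² + 2aΔx → Δx = (0² − 16.5²)/(2·-6) = 22.7 m

Phase 2 (accelerating): v₀ = 0 m/s, a = 3.6 m/s².
v² = v₀² + 2aΔx = 0² + 2·3.6·25 = 180 → v = 13.4 m/s
t = (v − v₀)/a = (13.4 − 0)/3.6 = 3.73 s
Total time = 2.75 + 3.73 = 6.48 s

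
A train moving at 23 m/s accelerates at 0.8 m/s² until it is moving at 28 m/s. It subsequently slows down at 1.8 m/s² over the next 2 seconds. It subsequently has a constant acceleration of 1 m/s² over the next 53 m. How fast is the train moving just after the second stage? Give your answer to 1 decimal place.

24.4 m/s

Phase 1 (accelerating): v₀ = 23.0 m/s, a = 0.8 m/s².
v = v₀ + at → t = (28 − 23.0) / 0.8 = 6.25 s
v² = v₀² + 2aΔx → Δx = (28² − 23.0²)/(2·0.8) = 159 m

Phase 2 (decelerating): v₀ = 28.0 m/s, a = -1.8 m/s².
v = v₀ + at = 28.0 + (-1.8)(2) = 24.4 m/s
Δx = v₀t + ½at² = 28.0·2 + 0.5·-1.8·2² = 52.4 m
Speed at end of phase 2 = 24.4 m/s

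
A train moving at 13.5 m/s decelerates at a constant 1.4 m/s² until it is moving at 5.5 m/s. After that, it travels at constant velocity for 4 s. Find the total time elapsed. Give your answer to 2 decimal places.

9.71 s

Phase 1 (decelerating): v₀ = 13.5 m/s, a = -1.4 m/s².
v = v₀ + at → t = (5.5 − 13.5) / -1.4 = 5.71 s
v² = v₀² + 2aΔx → Δx = (5.5² − 13.5²)/(2·-1.4) = 54.3 m

Phase 2 (constant speed): v₀ = 5.50 m/s, a = 0 m/s².
v = v₀ + at = 5.50 + (0)(4) = 5.50 m/s
Δx = v₀t + ½at² = 5.50·4 + 0.5·0·4² = 22.0 m
Total time = 5.71 + 4.00 = 9.71 s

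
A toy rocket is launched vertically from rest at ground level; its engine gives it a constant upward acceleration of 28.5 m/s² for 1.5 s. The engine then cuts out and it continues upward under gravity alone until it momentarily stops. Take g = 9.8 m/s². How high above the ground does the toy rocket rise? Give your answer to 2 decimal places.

Phase 1 (powered ascent): v₀ = 0 m/s, a = 28.5 m/s².
v = v₀ + at = 0 + (28.5)(1.5) = 42.8 m/s
Δx = v₀t + ½at² = 0·1.5 + 0.5·28.5·1.5² = 32.1 m

Phase 2 (coasting upward): v₀ = 42.8 m/s, a = -9.8 m/s².
v = v₀ + at → t = (0 − 42.8) / -9.8 = 4.36 s
v² = v₀² + 2aΔx → Δx = (0² − 42.8²)/(2·-9.8) = 93.2 m
Maximum height = 32.1 + 93.2 = 125 m

125.31 m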